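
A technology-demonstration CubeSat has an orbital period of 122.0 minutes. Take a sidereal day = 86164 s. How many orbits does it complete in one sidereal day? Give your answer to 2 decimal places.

11.77

T = 122.0 min = 7320.0 s.
Orbits per sidereal day = 86164 / 7320.0 = 11.771.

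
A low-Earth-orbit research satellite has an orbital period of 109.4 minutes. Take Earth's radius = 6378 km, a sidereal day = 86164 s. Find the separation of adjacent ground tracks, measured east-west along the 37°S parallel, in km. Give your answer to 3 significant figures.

2440 km

T = 109.4 min = 6564.0 s.
Node shift per orbit = (6564.0/86164) × 360° = 27.42°.
Equatorial spacing = 27.42 × 111.3 km/° = 3053 km.
At 37° latitude, spacing = 3053 × cos(37°) = 2438 km.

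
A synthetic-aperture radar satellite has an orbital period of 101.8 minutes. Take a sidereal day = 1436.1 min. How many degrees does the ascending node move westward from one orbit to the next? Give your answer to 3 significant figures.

25.5°

T = 101.8 min = 6108.0 s.
During one orbit Earth rotates (6108.0 / 86166) × 360° = 25.52°.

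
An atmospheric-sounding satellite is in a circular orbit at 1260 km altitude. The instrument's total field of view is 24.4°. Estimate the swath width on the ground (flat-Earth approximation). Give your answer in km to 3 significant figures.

Half-angle = 24.4°/2 = 12.2°.
Swath width ≈ 2h·tan(θ/2) = 2 × 1260 × tan(12.2°) = 544.8 km.

545 km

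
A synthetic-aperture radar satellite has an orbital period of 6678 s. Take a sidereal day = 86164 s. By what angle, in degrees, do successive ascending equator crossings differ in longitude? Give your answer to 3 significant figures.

During one orbit Earth rotates (6678.0 / 86164) × 360° = 27.90°.

27.9°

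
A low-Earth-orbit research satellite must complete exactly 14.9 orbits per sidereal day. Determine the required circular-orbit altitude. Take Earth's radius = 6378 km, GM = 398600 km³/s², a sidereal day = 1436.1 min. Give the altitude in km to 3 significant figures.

585 km

Required period T = 86166 / 14.9 = 5783.0 s.
From T = 2π√(a³/μ): a = (μ T²/4π²)^(1/3) = (398600 × 5783.0² / 4π²)^(1/3) = 6963 km.
Altitude h = a − R = 6963 − 6378 = 585 km.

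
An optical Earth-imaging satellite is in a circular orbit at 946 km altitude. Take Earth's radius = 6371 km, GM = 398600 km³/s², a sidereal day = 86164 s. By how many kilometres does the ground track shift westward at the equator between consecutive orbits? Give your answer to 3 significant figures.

2890 km

Semi-major axis a = 6371 + 946 = 7317 km. Period T = 2π√(a³/μ) = 2π√(7317³/398600) = 6228.9 s = 103.81 min.
During one orbit Earth rotates (6228.9 / 86164) × 360° = 26.02°.
At the equator that is 26.02° × (2π·6371/360) km/° = 26.02 × 111.2 = 2894 km.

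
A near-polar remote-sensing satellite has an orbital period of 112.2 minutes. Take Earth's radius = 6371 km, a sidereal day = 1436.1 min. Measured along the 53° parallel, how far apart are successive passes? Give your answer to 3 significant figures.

1880 km

T = 112.2 min = 6732.0 s.
Node shift per orbit = (6732.0/86166) × 360° = 28.13°.
Equatorial spacing = 28.13 × 111.2 km/° = 3127 km.
At 53° latitude, spacing = 3127 × cos(53°) = 1882 km.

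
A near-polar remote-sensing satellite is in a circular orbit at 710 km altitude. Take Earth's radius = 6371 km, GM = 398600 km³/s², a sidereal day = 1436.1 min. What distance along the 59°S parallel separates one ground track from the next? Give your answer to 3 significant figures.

Semi-major axis a = 6371 + 710 = 7081 km. Period T = 2π√(a³/μ) = 2π√(7081³/398600) = 5930.0 s = 98.83 min.
Node shift per orbit = (5930.0/86166) × 360° = 24.78°.
Equatorial spacing = 24.78 × 111.2 km/° = 2755 km.
At 59° latitude, spacing = 2755 × cos(59°) = 1419 km.

1420 km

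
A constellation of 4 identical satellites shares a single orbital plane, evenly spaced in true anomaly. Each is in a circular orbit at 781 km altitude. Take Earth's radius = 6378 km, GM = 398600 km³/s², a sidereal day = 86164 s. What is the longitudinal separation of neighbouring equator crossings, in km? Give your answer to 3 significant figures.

Semi-major axis a = 6378 + 781 = 7159 km. Period T = 2π√(a³/μ) = 2π√(7159³/398600) = 6028.2 s = 100.47 min.
Single-satellite node shift = (6028.2/86164) × 360° = 25.19°.
With 4 satellites evenly phased, successive equator crossings are 25.19/4 = 6.297° apart.
That is 6.297 × 111.3 = 701 km at the equator.

701 km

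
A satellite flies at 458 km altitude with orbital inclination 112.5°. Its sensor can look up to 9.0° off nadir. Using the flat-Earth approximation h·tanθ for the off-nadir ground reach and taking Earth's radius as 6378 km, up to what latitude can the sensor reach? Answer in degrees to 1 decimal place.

68.2°

Retrograde orbit: the ground track reaches ±(180° − i) = ±(180 − 112.5) = ±67.5°.
Sensor half-swath on the ground ≈ 458·tan(9.0°) = 73 km = 0.65° of latitude.
Maximum observable latitude ≈ 67.5 + 0.65 = 68.2°.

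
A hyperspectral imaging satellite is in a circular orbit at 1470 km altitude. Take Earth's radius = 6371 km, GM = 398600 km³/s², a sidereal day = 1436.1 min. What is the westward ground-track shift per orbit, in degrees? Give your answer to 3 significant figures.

28.9°

Semi-major axis a = 6371 + 1470 = 7841 km. Period T = 2π√(a³/μ) = 2π√(7841³/398600) = 6909.8 s = 115.16 min.
During one orbit Earth rotates (6909.8 / 86166) × 360° = 28.87°.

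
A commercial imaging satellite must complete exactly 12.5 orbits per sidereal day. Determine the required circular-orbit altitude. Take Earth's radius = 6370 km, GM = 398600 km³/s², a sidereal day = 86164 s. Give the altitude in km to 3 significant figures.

1460 km

Required period T = 86164 / 12.5 = 6893.1 s.
From T = 2π√(a³/μ): a = (μ T²/4π²)^(1/3) = (398600 × 6893.1² / 4π²)^(1/3) = 7828 km.
Altitude h = a − R = 7828 − 6370 = 1458 km.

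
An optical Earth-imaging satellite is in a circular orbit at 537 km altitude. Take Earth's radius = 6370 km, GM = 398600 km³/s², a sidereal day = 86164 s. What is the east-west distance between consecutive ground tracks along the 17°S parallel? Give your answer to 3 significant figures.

2540 km

Semi-major axis a = 6370 + 537 = 6907 km. Period T = 2π√(a³/μ) = 2π√(6907³/398600) = 5712.8 s = 95.21 min.
Node shift per orbit = (5712.8/86164) × 360° = 23.87°.
Equatorial spacing = 23.87 × 111.2 km/° = 2654 km.
At 17° latitude, spacing = 2654 × cos(17°) = 2538 km.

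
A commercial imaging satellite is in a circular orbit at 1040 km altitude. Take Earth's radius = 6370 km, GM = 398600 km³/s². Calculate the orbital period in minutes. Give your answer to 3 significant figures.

Semi-major axis a = 6370 + 1040 = 7410 km. Period T = 2π√(a³/μ) = 2π√(7410³/398600) = 6348.0 s = 105.80 min.

106 min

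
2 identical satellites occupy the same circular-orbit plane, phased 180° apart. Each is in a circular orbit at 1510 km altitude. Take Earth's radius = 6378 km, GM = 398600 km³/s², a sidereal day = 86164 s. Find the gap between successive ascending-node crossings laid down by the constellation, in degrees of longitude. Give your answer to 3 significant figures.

14.6°

Semi-major axis a = 6378 + 1510 = 7888 km. Period T = 2π√(a³/μ) = 2π√(7888³/398600) = 6972.1 s = 116.20 min.
Single-satellite node shift = (6972.1/86164) × 360° = 29.13°.
With 2 satellites evenly phased, successive equator crossings are 29.13/2 = 14.565° apart.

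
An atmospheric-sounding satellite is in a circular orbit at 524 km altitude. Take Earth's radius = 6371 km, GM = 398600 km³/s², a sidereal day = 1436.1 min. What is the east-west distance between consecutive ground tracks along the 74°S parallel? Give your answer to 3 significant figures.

Semi-major axis a = 6371 + 524 = 6895 km. Period T = 2π√(a³/μ) = 2π√(6895³/398600) = 5697.9 s = 94.96 min.
Node shift per orbit = (5697.9/86166) × 360° = 23.81°.
Equatorial spacing = 23.81 × 111.2 km/° = 2647 km.
At 74° latitude, spacing = 2647 × cos(74°) = 730 km.

730 km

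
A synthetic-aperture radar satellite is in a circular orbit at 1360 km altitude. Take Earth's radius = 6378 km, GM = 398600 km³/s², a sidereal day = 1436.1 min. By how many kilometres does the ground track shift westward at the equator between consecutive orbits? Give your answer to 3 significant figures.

3150 km

Semi-major axis a = 6378 + 1360 = 7738 km. Period T = 2π√(a³/μ) = 2π√(7738³/398600) = 6774.1 s = 112.90 min.
During one orbit Earth rotates (6774.1 / 86166) × 360° = 28.30°.
At the equator that is 28.30° × (2π·6378/360) km/° = 28.30 × 111.3 = 3151 km.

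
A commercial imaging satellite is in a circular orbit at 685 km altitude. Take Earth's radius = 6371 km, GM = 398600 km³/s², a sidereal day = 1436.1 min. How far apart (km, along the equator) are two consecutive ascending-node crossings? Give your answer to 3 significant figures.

2740 km

Semi-major axis a = 6371 + 685 = 7056 km. Period T = 2π√(a³/μ) = 2π√(7056³/398600) = 5898.6 s = 98.31 min.
During one orbit Earth rotates (5898.6 / 86166) × 360° = 24.64°.
At the equator that is 24.64° × (2π·6371/360) km/° = 24.64 × 111.2 = 2740 km.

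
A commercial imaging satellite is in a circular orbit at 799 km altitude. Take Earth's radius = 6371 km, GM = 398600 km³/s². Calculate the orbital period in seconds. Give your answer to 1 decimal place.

6042.1 seconds

Semi-major axis a = 6371 + 799 = 7170 km. Period T = 2π√(a³/μ) = 2π√(7170³/398600) = 6042.1 s = 100.70 min.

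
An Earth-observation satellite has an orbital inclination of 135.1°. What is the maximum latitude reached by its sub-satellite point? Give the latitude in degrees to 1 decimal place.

Retrograde orbit: the ground track reaches ±(180° − i) = ±(180 − 135.1) = ±44.9°.

44.9°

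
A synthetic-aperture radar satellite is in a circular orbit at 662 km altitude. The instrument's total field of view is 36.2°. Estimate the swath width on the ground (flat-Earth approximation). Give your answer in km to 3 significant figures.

433 km

Half-angle = 36.2°/2 = 18.1°.
Swath width ≈ 2h·tan(θ/2) = 2 × 662 × tan(18.1°) = 432.7 km.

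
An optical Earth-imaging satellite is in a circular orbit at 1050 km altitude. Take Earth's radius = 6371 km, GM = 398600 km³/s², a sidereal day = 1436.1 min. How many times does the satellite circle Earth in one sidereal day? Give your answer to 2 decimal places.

Semi-major axis a = 6371 + 1050 = 7421 km. Period T = 2π√(a³/μ) = 2π√(7421³/398600) = 6362.2 s = 106.04 min.
Orbits per sidereal day = 86166 / 6362.2 = 13.544.

13.54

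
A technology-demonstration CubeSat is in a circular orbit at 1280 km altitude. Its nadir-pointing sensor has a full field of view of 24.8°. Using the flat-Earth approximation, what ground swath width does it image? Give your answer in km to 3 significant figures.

563 km

Half-angle = 24.8°/2 = 12.4°.
Swath width ≈ 2h·tan(θ/2) = 2 × 1280 × tan(12.4°) = 562.9 km.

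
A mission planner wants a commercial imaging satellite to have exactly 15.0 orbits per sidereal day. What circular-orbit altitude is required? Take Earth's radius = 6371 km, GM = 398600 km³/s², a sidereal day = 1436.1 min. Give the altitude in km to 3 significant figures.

561 km

Required period T = 86166 / 15.0 = 5744.4 s.
From T = 2π√(a³/μ): a = (μ T²/4π²)^(1/3) = (398600 × 5744.4² / 4π²)^(1/3) = 6932 km.
Altitude h = a − R = 6932 − 6371 = 561 km.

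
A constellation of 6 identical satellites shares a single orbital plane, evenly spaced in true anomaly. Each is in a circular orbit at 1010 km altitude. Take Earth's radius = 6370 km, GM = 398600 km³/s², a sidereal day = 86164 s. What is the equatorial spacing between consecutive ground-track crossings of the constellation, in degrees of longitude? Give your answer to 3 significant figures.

Semi-major axis a = 6370 + 1010 = 7380 km. Period T = 2π√(a³/μ) = 2π√(7380³/398600) = 6309.5 s = 105.16 min.
Single-satellite node shift = (6309.5/86164) × 360° = 26.36°.
With 6 satellites evenly phased, successive equator crossings are 26.36/6 = 4.394° apart.

4.39°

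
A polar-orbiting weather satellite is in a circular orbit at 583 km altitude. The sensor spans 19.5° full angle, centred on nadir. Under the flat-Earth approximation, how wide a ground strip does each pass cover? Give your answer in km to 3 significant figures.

200 km

Half-angle = 19.5°/2 = 9.75°.
Swath width ≈ 2h·tan(θ/2) = 2 × 583 × tan(9.75°) = 200.4 km.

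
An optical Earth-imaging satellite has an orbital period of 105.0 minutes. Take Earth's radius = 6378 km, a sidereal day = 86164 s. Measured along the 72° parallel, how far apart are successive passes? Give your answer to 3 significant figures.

905 km

T = 105.0 min = 6300.0 s.
Node shift per orbit = (6300.0/86164) × 360° = 26.32°.
Equatorial spacing = 26.32 × 111.3 km/° = 2930 km.
At 72° latitude, spacing = 2930 × cos(72°) = 905 km.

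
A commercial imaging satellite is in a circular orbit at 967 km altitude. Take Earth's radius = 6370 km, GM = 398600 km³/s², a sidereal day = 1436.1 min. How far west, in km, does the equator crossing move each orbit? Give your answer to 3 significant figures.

2910 km

Semi-major axis a = 6370 + 967 = 7337 km. Period T = 2π√(a³/μ) = 2π√(7337³/398600) = 6254.4 s = 104.24 min.
During one orbit Earth rotates (6254.4 / 86166) × 360° = 26.13°.
At the equator that is 26.13° × (2π·6370/360) km/° = 26.13 × 111.2 = 2905 km.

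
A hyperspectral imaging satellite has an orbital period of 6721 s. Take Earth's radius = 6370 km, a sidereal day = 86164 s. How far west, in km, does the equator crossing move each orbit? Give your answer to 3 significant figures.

During one orbit Earth rotates (6721.0 / 86164) × 360° = 28.08°.
At the equator that is 28.08° × (2π·6370/360) km/° = 28.08 × 111.2 = 3122 km.

3120 km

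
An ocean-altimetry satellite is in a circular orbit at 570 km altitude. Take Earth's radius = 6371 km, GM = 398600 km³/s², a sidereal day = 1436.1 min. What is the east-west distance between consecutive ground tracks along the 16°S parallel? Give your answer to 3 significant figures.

Semi-major axis a = 6371 + 570 = 6941 km. Period T = 2π√(a³/μ) = 2π√(6941³/398600) = 5755.0 s = 95.92 min.
Node shift per orbit = (5755.0/86166) × 360° = 24.04°.
Equatorial spacing = 24.04 × 111.2 km/° = 2674 km.
At 16° latitude, spacing = 2674 × cos(16°) = 2570 km.

2570 km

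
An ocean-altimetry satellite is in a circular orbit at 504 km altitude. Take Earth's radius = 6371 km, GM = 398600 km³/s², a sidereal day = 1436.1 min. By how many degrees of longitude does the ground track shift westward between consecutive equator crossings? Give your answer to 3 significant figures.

Semi-major axis a = 6371 + 504 = 6875 km. Period T = 2π√(a³/μ) = 2π√(6875³/398600) = 5673.1 s = 94.55 min.
During one orbit Earth rotates (5673.1 / 86166) × 360° = 23.70°.

23.7°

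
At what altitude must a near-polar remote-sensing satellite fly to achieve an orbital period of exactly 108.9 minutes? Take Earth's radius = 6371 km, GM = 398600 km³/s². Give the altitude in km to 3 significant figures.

T = 108.9 min = 6534.0 s.
From T = 2π√(a³/μ): a = (μ T²/4π²)^(1/3) = (398600 × 6534.0² / 4π²)^(1/3) = 7554 km.
Altitude h = a − R = 7554 − 6371 = 1183 km.

1180 km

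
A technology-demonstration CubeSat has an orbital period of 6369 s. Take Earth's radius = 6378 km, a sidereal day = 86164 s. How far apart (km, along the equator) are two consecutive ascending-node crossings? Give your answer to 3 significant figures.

2960 km

During one orbit Earth rotates (6369.0 / 86164) × 360° = 26.61°.
At the equator that is 26.61° × (2π·6378/360) km/° = 26.61 × 111.3 = 2962 km.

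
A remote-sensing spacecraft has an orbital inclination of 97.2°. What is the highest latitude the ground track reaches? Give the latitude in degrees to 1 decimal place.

82.8°

Retrograde orbit: the ground track reaches ±(180° − i) = ±(180 − 97.2) = ±82.8°.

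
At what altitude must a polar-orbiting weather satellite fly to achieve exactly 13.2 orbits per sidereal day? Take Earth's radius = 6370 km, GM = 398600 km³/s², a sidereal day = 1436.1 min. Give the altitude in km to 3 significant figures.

1180 km

Required period T = 86166 / 13.2 = 6527.7 s.
From T = 2π√(a³/μ): a = (μ T²/4π²)^(1/3) = (398600 × 6527.7² / 4π²)^(1/3) = 7549 km.
Altitude h = a − R = 7549 − 6370 = 1179 km.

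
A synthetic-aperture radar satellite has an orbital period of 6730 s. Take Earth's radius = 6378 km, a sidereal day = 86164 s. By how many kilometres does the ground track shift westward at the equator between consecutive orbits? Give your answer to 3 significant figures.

3130 km

During one orbit Earth rotates (6730.0 / 86164) × 360° = 28.12°.
At the equator that is 28.12° × (2π·6378/360) km/° = 28.12 × 111.3 = 3130 km.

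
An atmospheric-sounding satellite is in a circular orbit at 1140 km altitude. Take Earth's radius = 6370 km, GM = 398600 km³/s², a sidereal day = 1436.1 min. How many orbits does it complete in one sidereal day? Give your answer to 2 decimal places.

Semi-major axis a = 6370 + 1140 = 7510 km. Period T = 2π√(a³/μ) = 2π√(7510³/398600) = 6477.0 s = 107.95 min.
Orbits per sidereal day = 86166 / 6477.0 = 13.303.

13.30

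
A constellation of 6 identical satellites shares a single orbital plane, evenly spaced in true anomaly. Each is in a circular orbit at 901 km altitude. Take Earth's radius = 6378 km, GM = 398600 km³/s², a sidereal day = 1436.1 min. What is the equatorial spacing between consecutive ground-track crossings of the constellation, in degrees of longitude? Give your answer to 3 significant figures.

Semi-major axis a = 6378 + 901 = 7279 km. Period T = 2π√(a³/μ) = 2π√(7279³/398600) = 6180.4 s = 103.01 min.
Single-satellite node shift = (6180.4/86166) × 360° = 25.82°.
With 6 satellites evenly phased, successive equator crossings are 25.82/6 = 4.304° apart.

4.30°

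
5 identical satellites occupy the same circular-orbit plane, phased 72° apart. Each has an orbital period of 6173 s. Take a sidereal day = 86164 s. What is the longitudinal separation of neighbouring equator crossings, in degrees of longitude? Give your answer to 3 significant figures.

5.16°

Single-satellite node shift = (6173.0/86164) × 360° = 25.79°.
With 5 satellites evenly phased, successive equator crossings are 25.79/5 = 5.158° apart.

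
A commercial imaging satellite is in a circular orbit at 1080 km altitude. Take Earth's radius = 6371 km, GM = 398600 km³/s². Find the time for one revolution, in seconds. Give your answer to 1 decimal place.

6400.8 seconds

Semi-major axis a = 6371 + 1080 = 7451 km. Period T = 2π√(a³/μ) = 2π√(7451³/398600) = 6400.8 s = 106.68 min.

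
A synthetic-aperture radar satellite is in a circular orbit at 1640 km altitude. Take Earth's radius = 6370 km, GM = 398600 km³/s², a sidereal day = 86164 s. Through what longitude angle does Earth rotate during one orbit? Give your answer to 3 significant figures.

29.8°

Semi-major axis a = 6370 + 1640 = 8010 km. Period T = 2π√(a³/μ) = 2π√(8010³/398600) = 7134.4 s = 118.91 min.
During one orbit Earth rotates (7134.4 / 86164) × 360° = 29.81°.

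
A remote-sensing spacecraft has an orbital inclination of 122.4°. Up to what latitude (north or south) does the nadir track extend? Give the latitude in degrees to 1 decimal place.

Retrograde orbit: the ground track reaches ±(180° − i) = ±(180 − 122.4) = ±57.6°.

57.6°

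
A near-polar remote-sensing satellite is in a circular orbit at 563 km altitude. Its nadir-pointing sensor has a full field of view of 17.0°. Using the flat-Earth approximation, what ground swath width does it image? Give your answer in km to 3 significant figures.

168 km

Half-angle = 17.0°/2 = 8.5°.
Swath width ≈ 2h·tan(θ/2) = 2 × 563 × tan(8.5°) = 168.3 km.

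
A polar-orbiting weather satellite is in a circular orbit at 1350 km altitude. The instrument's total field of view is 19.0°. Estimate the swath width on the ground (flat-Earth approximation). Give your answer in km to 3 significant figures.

Half-angle = 19.0°/2 = 9.5°.
Swath width ≈ 2h·tan(θ/2) = 2 × 1350 × tan(9.5°) = 451.8 km.

452 km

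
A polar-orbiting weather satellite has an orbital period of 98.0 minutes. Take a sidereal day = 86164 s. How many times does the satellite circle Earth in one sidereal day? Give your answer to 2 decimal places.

T = 98.0 min = 5880.0 s.
Orbits per sidereal day = 86164 / 5880.0 = 14.654.

14.65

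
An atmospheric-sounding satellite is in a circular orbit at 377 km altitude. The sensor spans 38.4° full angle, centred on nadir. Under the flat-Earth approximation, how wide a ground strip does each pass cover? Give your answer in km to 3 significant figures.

Half-angle = 38.4°/2 = 19.2°.
Swath width ≈ 2h·tan(θ/2) = 2 × 377 × tan(19.2°) = 262.6 km.

263 km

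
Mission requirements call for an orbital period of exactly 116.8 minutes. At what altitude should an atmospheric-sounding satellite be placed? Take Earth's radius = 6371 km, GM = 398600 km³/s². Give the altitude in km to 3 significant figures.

1540 km

T = 116.8 min = 7008.0 s.
From T = 2π√(a³/μ): a = (μ T²/4π²)^(1/3) = (398600 × 7008.0² / 4π²)^(1/3) = 7915 km.
Altitude h = a − R = 7915 − 6371 = 1544 km.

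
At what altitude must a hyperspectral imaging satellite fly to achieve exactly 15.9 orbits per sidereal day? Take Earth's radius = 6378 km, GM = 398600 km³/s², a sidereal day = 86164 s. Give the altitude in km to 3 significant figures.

Required period T = 86164 / 15.9 = 5419.1 s.
From T = 2π√(a³/μ): a = (μ T²/4π²)^(1/3) = (398600 × 5419.1² / 4π²)^(1/3) = 6668 km.
Altitude h = a − R = 6668 − 6378 = 290 km.

290 km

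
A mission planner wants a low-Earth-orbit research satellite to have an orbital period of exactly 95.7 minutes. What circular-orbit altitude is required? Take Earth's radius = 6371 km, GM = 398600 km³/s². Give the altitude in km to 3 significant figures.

T = 95.7 min = 5742.0 s.
From T = 2π√(a³/μ): a = (μ T²/4π²)^(1/3) = (398600 × 5742.0² / 4π²)^(1/3) = 6931 km.
Altitude h = a − R = 6931 − 6371 = 560 km.

560 km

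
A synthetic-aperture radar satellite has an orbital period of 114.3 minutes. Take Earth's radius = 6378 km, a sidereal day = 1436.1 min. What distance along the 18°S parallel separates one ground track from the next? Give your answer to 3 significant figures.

T = 114.3 min = 6858.0 s.
Node shift per orbit = (6858.0/86166) × 360° = 28.65°.
Equatorial spacing = 28.65 × 111.3 km/° = 3190 km.
At 18° latitude, spacing = 3190 × cos(18°) = 3033 km.

3030 km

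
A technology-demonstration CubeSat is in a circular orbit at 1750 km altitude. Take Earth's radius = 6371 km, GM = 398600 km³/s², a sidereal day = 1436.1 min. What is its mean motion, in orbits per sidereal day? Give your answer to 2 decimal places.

11.83

Semi-major axis a = 6371 + 1750 = 8121 km. Period T = 2π√(a³/μ) = 2π√(8121³/398600) = 7283.3 s = 121.39 min.
Orbits per sidereal day = 86166 / 7283.3 = 11.831.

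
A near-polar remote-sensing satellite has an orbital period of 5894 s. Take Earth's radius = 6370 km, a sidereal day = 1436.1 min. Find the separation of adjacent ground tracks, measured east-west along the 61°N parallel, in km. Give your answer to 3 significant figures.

Node shift per orbit = (5894.0/86166) × 360° = 24.63°.
Equatorial spacing = 24.63 × 111.2 km/° = 2738 km.
At 61° latitude, spacing = 2738 × cos(61°) = 1327 km.

1330 km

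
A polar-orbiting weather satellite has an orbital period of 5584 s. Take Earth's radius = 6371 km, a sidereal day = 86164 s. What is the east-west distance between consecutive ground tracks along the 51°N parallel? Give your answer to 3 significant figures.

Node shift per orbit = (5584.0/86164) × 360° = 23.33°.
Equatorial spacing = 23.33 × 111.2 km/° = 2594 km.
At 51° latitude, spacing = 2594 × cos(51°) = 1633 km.

1630 km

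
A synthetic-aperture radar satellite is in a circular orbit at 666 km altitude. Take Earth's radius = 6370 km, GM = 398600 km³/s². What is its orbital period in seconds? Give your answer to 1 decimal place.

Semi-major axis a = 6370 + 666 = 7036 km. Period T = 2π√(a³/μ) = 2π√(7036³/398600) = 5873.5 s = 97.89 min.

5873.5 seconds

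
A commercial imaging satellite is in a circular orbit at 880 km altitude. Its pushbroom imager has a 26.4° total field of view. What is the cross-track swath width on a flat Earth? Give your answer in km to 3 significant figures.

Half-angle = 26.4°/2 = 13.2°.
Swath width ≈ 2h·tan(θ/2) = 2 × 880 × tan(13.2°) = 412.8 km.

413 km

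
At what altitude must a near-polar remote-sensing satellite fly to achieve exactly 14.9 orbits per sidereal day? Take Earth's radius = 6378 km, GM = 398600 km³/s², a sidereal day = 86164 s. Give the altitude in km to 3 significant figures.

585 km

Required period T = 86164 / 14.9 = 5782.8 s.
From T = 2π√(a³/μ): a = (μ T²/4π²)^(1/3) = (398600 × 5782.8² / 4π²)^(1/3) = 6963 km.
Altitude h = a − R = 6963 − 6378 = 585 km.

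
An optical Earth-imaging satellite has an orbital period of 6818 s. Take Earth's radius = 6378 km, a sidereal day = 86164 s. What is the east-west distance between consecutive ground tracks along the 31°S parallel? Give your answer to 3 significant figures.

Node shift per orbit = (6818.0/86164) × 360° = 28.49°.
Equatorial spacing = 28.49 × 111.3 km/° = 3171 km.
At 31° latitude, spacing = 3171 × cos(31°) = 2718 km.

2720 km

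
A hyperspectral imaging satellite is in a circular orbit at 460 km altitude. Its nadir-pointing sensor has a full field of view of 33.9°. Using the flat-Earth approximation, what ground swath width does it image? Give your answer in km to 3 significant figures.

Half-angle = 33.9°/2 = 16.95°.
Swath width ≈ 2h·tan(θ/2) = 2 × 460 × tan(16.95°) = 280.4 km.

280 km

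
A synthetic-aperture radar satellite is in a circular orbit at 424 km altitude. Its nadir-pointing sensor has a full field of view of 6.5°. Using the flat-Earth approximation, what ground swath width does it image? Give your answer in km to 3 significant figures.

48.2 km

Half-angle = 6.5°/2 = 3.25°.
Swath width ≈ 2h·tan(θ/2) = 2 × 424 × tan(3.25°) = 48.2 km.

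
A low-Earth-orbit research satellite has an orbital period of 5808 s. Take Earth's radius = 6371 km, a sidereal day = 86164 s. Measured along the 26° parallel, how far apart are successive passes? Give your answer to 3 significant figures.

Node shift per orbit = (5808.0/86164) × 360° = 24.27°.
Equatorial spacing = 24.27 × 111.2 km/° = 2698 km.
At 26° latitude, spacing = 2698 × cos(26°) = 2425 km.

2430 km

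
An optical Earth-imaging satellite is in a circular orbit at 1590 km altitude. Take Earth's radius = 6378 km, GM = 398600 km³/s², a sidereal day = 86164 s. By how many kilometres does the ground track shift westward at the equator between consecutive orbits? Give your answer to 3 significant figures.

3290 km

Semi-major axis a = 6378 + 1590 = 7968 km. Period T = 2π√(a³/μ) = 2π√(7968³/398600) = 7078.4 s = 117.97 min.
During one orbit Earth rotates (7078.4 / 86164) × 360° = 29.57°.
At the equator that is 29.57° × (2π·6378/360) km/° = 29.57 × 111.3 = 3292 km.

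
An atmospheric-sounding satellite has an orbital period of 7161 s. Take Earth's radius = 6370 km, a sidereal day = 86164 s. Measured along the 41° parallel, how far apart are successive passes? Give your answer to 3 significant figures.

Node shift per orbit = (7161.0/86164) × 360° = 29.92°.
Equatorial spacing = 29.92 × 111.2 km/° = 3326 km.
At 41° latitude, spacing = 3326 × cos(41°) = 2510 km.

2510 km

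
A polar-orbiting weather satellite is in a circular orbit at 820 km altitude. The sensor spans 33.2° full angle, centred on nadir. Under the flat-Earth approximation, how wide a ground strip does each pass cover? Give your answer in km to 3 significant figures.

489 km

Half-angle = 33.2°/2 = 16.6°.
Swath width ≈ 2h·tan(θ/2) = 2 × 820 × tan(16.6°) = 488.9 km.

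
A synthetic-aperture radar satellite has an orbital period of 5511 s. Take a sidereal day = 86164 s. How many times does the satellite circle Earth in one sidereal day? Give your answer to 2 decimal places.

Orbits per sidereal day = 86164 / 5511.0 = 15.635.

15.63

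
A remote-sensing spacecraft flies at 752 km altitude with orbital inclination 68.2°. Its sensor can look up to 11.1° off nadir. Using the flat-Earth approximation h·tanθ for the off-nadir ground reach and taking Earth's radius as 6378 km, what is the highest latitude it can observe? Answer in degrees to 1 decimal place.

For a prograde orbit the ground track reaches latitude ±i = ±68.2°.
Sensor half-swath on the ground ≈ 752·tan(11.1°) = 148 km = 1.33° of latitude.
Maximum observable latitude ≈ 68.2 + 1.33 = 69.5°.

69.5°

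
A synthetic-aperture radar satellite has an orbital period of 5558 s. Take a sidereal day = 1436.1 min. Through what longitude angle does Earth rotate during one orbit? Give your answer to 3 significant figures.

23.2°

During one orbit Earth rotates (5558.0 / 86166) × 360° = 23.22°.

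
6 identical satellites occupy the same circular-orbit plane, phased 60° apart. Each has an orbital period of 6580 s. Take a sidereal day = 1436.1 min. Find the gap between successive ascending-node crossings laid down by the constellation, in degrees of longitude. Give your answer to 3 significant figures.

4.58°

Single-satellite node shift = (6580.0/86166) × 360° = 27.49°.
With 6 satellites evenly phased, successive equator crossings are 27.49/6 = 4.582° apart.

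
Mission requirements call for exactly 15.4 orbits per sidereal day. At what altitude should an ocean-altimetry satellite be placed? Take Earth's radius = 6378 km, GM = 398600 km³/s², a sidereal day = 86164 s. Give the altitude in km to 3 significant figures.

434 km

Required period T = 86164 / 15.4 = 5595.1 s.
From T = 2π√(a³/μ): a = (μ T²/4π²)^(1/3) = (398600 × 5595.1² / 4π²)^(1/3) = 6812 km.
Altitude h = a − R = 6812 − 6378 = 434 km.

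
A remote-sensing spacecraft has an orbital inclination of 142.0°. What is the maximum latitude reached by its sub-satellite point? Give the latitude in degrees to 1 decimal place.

38.0°

Retrograde orbit: the ground track reaches ±(180° − i) = ±(180 − 142.0) = ±38.0°.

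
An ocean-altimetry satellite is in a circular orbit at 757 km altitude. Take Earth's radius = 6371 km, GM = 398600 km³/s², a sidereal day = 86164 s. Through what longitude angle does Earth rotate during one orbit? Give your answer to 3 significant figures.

Semi-major axis a = 6371 + 757 = 7128 km. Period T = 2π√(a³/μ) = 2π√(7128³/398600) = 5989.1 s = 99.82 min.
During one orbit Earth rotates (5989.1 / 86164) × 360° = 25.02°.

25.0°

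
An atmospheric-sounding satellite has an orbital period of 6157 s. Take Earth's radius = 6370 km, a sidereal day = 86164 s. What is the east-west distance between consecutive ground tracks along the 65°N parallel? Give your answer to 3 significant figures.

1210 km

Node shift per orbit = (6157.0/86164) × 360° = 25.72°.
Equatorial spacing = 25.72 × 111.2 km/° = 2860 km.
At 65° latitude, spacing = 2860 × cos(65°) = 1209 km.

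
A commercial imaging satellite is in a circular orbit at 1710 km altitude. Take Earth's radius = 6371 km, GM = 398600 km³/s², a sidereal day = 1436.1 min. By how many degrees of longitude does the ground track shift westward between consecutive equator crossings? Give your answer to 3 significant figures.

Semi-major axis a = 6371 + 1710 = 8081 km. Period T = 2π√(a³/μ) = 2π√(8081³/398600) = 7229.5 s = 120.49 min.
During one orbit Earth rotates (7229.5 / 86166) × 360° = 30.20°.

30.2°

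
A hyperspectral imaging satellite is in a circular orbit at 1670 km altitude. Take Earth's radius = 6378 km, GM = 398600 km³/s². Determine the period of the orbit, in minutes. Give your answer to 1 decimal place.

Semi-major axis a = 6378 + 1670 = 8048 km. Period T = 2π√(a³/μ) = 2π√(8048³/398600) = 7185.3 s = 119.75 min.

119.8 min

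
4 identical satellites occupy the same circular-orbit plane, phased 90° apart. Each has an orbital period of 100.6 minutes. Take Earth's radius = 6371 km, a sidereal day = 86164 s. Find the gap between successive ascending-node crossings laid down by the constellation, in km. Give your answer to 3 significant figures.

T = 100.6 min = 6036.0 s.
Single-satellite node shift = (6036.0/86164) × 360° = 25.22°.
With 4 satellites evenly phased, successive equator crossings are 25.22/4 = 6.305° apart.
That is 6.305 × 111.2 = 701 km at the equator.

701 km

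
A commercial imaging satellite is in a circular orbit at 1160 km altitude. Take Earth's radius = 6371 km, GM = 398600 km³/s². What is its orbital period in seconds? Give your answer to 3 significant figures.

Semi-major axis a = 6371 + 1160 = 7531 km. Period T = 2π√(a³/μ) = 2π√(7531³/398600) = 6504.1 s = 108.40 min.

6500 seconds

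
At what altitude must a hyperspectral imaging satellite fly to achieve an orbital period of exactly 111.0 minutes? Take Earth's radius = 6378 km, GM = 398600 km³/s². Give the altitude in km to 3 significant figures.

T = 111.0 min = 6660.0 s.
From T = 2π√(a³/μ): a = (μ T²/4π²)^(1/3) = (398600 × 6660.0² / 4π²)^(1/3) = 7651 km.
Altitude h = a − R = 7651 − 6378 = 1273 km.

1270 km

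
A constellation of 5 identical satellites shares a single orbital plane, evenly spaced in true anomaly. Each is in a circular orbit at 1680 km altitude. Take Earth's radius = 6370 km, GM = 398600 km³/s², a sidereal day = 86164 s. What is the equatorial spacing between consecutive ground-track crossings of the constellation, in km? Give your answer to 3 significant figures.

Semi-major axis a = 6370 + 1680 = 8050 km. Period T = 2π√(a³/μ) = 2π√(8050³/398600) = 7187.9 s = 119.80 min.
Single-satellite node shift = (7187.9/86164) × 360° = 30.03°.
With 5 satellites evenly phased, successive equator crossings are 30.03/5 = 6.006° apart.
That is 6.006 × 111.2 = 668 km at the equator.

668 km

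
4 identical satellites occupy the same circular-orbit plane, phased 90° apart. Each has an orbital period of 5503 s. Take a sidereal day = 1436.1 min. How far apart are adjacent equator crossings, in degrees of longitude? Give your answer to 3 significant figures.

Single-satellite node shift = (5503.0/86166) × 360° = 22.99°.
With 4 satellites evenly phased, successive equator crossings are 22.99/4 = 5.748° apart.

5.75°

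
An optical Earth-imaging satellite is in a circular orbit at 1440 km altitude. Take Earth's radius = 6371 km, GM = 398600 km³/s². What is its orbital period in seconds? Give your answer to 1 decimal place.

6870.2 seconds

Semi-major axis a = 6371 + 1440 = 7811 km. Period T = 2π√(a³/μ) = 2π√(7811³/398600) = 6870.2 s = 114.50 min.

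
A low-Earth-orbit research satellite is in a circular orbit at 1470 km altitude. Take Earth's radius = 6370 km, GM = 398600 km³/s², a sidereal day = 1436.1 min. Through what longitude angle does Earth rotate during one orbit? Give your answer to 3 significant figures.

28.9°

Semi-major axis a = 6370 + 1470 = 7840 km. Period T = 2π√(a³/μ) = 2π√(7840³/398600) = 6908.5 s = 115.14 min.
During one orbit Earth rotates (6908.5 / 86166) × 360° = 28.86°.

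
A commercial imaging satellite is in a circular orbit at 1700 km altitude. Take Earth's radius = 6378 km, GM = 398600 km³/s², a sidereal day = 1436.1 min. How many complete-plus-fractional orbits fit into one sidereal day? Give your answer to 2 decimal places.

Semi-major axis a = 6378 + 1700 = 8078 km. Period T = 2π√(a³/μ) = 2π√(8078³/398600) = 7225.5 s = 120.42 min.
Orbits per sidereal day = 86166 / 7225.5 = 11.925.

11.93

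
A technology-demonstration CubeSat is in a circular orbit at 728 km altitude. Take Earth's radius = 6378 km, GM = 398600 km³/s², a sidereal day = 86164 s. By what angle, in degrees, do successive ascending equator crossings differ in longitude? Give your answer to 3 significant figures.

Semi-major axis a = 6378 + 728 = 7106 km. Period T = 2π√(a³/μ) = 2π√(7106³/398600) = 5961.4 s = 99.36 min.
During one orbit Earth rotates (5961.4 / 86164) × 360° = 24.91°.

24.9°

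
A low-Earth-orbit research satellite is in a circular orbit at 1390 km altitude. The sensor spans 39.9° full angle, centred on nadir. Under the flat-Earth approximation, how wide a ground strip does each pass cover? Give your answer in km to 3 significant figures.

Half-angle = 39.9°/2 = 19.95°.
Swath width ≈ 2h·tan(θ/2) = 2 × 1390 × tan(19.95°) = 1009.1 km.

1010 km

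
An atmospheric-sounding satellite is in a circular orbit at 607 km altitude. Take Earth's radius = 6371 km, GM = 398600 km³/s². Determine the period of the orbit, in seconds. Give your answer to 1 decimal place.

Semi-major axis a = 6371 + 607 = 6978 km. Period T = 2π√(a³/μ) = 2π√(6978³/398600) = 5801.1 s = 96.68 min.

5801.1 seconds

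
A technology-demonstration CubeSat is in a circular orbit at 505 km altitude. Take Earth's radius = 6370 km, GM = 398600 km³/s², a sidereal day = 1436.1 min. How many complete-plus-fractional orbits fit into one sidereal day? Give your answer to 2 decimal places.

Semi-major axis a = 6370 + 505 = 6875 km. Period T = 2π√(a³/μ) = 2π√(6875³/398600) = 5673.1 s = 94.55 min.
Orbits per sidereal day = 86166 / 5673.1 = 15.189.

15.19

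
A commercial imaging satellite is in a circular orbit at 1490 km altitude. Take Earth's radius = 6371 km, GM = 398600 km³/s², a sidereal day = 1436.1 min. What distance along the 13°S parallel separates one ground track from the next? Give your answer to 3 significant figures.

Semi-major axis a = 6371 + 1490 = 7861 km. Period T = 2π√(a³/μ) = 2π√(7861³/398600) = 6936.3 s = 115.61 min.
Node shift per orbit = (6936.3/86166) × 360° = 28.98°.
Equatorial spacing = 28.98 × 111.2 km/° = 3222 km.
At 13° latitude, spacing = 3222 × cos(13°) = 3140 km.

3140 km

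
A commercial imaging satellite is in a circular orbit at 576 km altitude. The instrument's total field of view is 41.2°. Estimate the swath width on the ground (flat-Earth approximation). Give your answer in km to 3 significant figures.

Half-angle = 41.2°/2 = 20.6°.
Swath width ≈ 2h·tan(θ/2) = 2 × 576 × tan(20.6°) = 433.0 km.

433 km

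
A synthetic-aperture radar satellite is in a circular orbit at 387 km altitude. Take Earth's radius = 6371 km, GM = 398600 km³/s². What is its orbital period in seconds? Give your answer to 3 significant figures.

Semi-major axis a = 6371 + 387 = 6758 km. Period T = 2π√(a³/μ) = 2π√(6758³/398600) = 5528.9 s = 92.15 min.

5530 seconds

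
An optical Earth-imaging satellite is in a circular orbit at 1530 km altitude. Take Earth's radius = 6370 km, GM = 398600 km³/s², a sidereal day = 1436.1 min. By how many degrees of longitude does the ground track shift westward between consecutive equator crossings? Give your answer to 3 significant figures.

Semi-major axis a = 6370 + 1530 = 7900 km. Period T = 2π√(a³/μ) = 2π√(7900³/398600) = 6988.0 s = 116.47 min.
During one orbit Earth rotates (6988.0 / 86166) × 360° = 29.20°.

29.2°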